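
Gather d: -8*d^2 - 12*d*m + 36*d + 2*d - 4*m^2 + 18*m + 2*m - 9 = -8*d^2 + d*(38 - 12*m) - 4*m^2 + 20*m - 9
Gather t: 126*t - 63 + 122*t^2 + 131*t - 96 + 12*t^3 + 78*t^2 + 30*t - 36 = 12*t^3 + 200*t^2 + 287*t - 195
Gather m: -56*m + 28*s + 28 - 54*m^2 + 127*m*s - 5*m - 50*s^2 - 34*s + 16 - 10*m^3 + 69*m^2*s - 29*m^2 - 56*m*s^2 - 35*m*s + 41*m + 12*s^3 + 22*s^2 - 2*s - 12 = -10*m^3 + m^2*(69*s - 83) + m*(-56*s^2 + 92*s - 20) + 12*s^3 - 28*s^2 - 8*s + 32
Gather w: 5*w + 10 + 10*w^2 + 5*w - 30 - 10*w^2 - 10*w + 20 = 0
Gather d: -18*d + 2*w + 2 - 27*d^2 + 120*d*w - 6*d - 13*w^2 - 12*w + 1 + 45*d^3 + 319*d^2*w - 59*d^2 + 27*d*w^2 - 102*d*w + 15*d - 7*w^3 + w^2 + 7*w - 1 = 45*d^3 + d^2*(319*w - 86) + d*(27*w^2 + 18*w - 9) - 7*w^3 - 12*w^2 - 3*w + 2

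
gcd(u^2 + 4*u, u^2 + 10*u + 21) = 1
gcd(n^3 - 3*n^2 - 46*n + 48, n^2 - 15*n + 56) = n - 8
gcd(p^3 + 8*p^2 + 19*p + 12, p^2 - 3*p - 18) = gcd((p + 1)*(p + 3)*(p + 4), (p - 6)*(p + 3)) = p + 3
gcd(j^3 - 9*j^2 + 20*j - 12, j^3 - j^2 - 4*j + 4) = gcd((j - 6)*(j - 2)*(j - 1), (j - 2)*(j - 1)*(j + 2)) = j^2 - 3*j + 2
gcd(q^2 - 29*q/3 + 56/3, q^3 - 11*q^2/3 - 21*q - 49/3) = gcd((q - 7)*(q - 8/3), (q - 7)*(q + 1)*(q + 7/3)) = q - 7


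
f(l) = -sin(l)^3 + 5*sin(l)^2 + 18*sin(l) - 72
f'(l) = -3*sin(l)^2*cos(l) + 10*sin(l)*cos(l) + 18*cos(l)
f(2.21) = -54.85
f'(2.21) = -14.37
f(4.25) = -83.39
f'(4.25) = -2.97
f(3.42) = -76.55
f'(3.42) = -14.45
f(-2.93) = -75.55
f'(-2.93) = -15.42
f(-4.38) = -51.36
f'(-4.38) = -8.08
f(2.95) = -68.40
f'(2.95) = -19.43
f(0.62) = -60.05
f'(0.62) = 18.55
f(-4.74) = -50.01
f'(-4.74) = 0.69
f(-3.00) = -74.44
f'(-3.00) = -16.36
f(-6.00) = -66.60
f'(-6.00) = 19.74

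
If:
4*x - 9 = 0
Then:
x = 9/4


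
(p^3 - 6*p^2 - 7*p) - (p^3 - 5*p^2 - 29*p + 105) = -p^2 + 22*p - 105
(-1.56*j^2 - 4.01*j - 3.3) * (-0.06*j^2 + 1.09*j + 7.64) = 0.0936*j^4 - 1.4598*j^3 - 16.0913*j^2 - 34.2334*j - 25.212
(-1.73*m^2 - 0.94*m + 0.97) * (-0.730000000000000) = 1.2629*m^2 + 0.6862*m - 0.7081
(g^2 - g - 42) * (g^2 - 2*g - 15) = g^4 - 3*g^3 - 55*g^2 + 99*g + 630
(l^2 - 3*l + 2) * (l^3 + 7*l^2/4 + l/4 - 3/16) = l^5 - 5*l^4/4 - 3*l^3 + 41*l^2/16 + 17*l/16 - 3/8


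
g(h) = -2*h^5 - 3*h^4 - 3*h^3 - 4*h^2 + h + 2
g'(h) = -10*h^4 - 12*h^3 - 9*h^2 - 8*h + 1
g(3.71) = -2176.61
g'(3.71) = -2659.84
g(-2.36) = 70.15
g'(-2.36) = -182.72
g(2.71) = -538.51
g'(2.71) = -864.97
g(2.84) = -660.81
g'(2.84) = -1019.73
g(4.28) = -4181.32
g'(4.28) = -4494.58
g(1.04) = -10.60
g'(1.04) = -42.25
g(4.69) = -6380.58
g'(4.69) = -6310.71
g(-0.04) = 1.95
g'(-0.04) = 1.31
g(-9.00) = 100271.00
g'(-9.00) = -57518.00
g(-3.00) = 287.00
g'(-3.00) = -542.00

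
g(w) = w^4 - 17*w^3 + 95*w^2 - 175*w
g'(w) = 4*w^3 - 51*w^2 + 190*w - 175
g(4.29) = -5.86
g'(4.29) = 17.31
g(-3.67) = 2943.53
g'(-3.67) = -1756.94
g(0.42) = -57.97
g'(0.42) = -103.90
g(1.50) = -101.06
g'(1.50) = 8.75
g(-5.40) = 7242.39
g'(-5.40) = -3318.02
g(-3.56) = 2754.62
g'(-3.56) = -1678.23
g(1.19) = -100.36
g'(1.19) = -14.38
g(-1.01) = 292.22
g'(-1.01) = -423.05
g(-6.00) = 9438.00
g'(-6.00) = -4015.00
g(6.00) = -6.00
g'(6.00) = -7.00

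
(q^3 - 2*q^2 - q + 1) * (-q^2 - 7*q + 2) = -q^5 - 5*q^4 + 17*q^3 + 2*q^2 - 9*q + 2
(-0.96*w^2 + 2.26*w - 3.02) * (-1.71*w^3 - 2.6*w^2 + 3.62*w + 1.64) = 1.6416*w^5 - 1.3686*w^4 - 4.187*w^3 + 14.4588*w^2 - 7.226*w - 4.9528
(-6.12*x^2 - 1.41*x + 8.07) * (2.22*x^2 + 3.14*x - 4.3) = -13.5864*x^4 - 22.347*x^3 + 39.804*x^2 + 31.4028*x - 34.701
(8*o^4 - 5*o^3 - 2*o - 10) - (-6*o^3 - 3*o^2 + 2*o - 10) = 8*o^4 + o^3 + 3*o^2 - 4*o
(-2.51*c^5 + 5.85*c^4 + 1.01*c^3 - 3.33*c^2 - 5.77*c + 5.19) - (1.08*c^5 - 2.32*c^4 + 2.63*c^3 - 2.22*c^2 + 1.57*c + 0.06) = -3.59*c^5 + 8.17*c^4 - 1.62*c^3 - 1.11*c^2 - 7.34*c + 5.13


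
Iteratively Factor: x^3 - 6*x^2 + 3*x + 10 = (x - 2)*(x^2 - 4*x - 5) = (x - 2)*(x + 1)*(x - 5)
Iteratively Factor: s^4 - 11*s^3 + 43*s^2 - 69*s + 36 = (s - 3)*(s^3 - 8*s^2 + 19*s - 12) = (s - 3)^2*(s^2 - 5*s + 4) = (s - 4)*(s - 3)^2*(s - 1)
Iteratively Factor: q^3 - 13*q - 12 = (q - 4)*(q^2 + 4*q + 3) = (q - 4)*(q + 3)*(q + 1)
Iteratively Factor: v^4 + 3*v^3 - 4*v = (v - 1)*(v^3 + 4*v^2 + 4*v) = (v - 1)*(v + 2)*(v^2 + 2*v) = (v - 1)*(v + 2)^2*(v)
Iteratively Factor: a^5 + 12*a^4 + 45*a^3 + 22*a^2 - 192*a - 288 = (a + 3)*(a^4 + 9*a^3 + 18*a^2 - 32*a - 96) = (a + 3)^2*(a^3 + 6*a^2 - 32) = (a - 2)*(a + 3)^2*(a^2 + 8*a + 16) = (a - 2)*(a + 3)^2*(a + 4)*(a + 4)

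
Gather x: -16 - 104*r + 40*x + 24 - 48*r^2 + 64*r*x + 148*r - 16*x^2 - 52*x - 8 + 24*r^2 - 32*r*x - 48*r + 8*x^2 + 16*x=-24*r^2 - 4*r - 8*x^2 + x*(32*r + 4)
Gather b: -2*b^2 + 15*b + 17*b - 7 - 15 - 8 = -2*b^2 + 32*b - 30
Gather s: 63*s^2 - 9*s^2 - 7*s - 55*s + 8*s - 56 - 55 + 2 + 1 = 54*s^2 - 54*s - 108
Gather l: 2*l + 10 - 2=2*l + 8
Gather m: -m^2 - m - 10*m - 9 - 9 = -m^2 - 11*m - 18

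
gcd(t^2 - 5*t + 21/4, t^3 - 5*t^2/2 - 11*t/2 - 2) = 1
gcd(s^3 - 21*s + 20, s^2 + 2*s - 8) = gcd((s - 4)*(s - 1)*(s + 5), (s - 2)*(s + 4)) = 1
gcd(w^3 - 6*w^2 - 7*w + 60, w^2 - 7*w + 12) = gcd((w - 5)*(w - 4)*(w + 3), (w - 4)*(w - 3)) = w - 4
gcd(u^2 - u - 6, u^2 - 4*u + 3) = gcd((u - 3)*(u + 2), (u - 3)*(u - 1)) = u - 3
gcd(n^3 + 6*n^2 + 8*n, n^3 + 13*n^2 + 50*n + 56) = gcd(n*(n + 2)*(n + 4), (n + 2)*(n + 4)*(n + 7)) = n^2 + 6*n + 8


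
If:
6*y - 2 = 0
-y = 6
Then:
No Solution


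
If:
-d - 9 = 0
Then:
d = -9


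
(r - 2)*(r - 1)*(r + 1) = r^3 - 2*r^2 - r + 2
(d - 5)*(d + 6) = d^2 + d - 30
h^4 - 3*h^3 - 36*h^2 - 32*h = h*(h - 8)*(h + 1)*(h + 4)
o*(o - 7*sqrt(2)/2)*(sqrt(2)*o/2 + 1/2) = sqrt(2)*o^3/2 - 3*o^2 - 7*sqrt(2)*o/4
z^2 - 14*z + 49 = (z - 7)^2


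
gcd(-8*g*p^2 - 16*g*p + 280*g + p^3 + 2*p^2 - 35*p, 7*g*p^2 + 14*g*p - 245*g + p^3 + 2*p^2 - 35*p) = p^2 + 2*p - 35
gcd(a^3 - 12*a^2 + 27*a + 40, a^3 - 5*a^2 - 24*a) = a - 8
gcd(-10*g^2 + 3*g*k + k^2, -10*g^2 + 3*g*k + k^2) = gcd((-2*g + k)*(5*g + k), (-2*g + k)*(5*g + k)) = 10*g^2 - 3*g*k - k^2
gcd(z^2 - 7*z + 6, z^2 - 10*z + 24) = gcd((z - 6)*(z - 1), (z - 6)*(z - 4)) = z - 6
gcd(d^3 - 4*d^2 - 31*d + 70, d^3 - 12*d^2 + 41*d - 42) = d^2 - 9*d + 14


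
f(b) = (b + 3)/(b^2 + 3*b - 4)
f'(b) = (-2*b - 3)*(b + 3)/(b^2 + 3*b - 4)^2 + 1/(b^2 + 3*b - 4)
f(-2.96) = -0.01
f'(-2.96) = -0.24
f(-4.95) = -0.34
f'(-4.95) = -0.24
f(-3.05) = 0.01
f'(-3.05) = -0.27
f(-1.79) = -0.20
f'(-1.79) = -0.14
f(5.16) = 0.21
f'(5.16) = -0.05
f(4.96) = 0.22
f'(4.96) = -0.05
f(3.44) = 0.35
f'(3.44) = -0.14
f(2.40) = 0.60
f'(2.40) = -0.41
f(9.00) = 0.12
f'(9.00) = -0.01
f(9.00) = 0.12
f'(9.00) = -0.01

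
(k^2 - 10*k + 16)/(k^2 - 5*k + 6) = (k - 8)/(k - 3)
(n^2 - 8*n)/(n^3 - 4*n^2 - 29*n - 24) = n/(n^2 + 4*n + 3)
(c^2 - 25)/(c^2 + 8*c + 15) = (c - 5)/(c + 3)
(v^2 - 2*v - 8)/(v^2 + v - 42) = (v^2 - 2*v - 8)/(v^2 + v - 42)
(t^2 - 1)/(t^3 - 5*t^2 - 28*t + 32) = (t + 1)/(t^2 - 4*t - 32)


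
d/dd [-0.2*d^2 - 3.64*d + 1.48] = -0.4*d - 3.64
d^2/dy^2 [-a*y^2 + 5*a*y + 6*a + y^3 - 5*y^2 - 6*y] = -2*a + 6*y - 10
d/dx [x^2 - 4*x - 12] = 2*x - 4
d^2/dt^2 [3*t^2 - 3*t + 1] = 6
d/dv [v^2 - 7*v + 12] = 2*v - 7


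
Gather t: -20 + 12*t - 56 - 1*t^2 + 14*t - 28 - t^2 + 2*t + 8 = -2*t^2 + 28*t - 96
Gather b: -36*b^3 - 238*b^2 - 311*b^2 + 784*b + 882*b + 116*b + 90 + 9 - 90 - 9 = -36*b^3 - 549*b^2 + 1782*b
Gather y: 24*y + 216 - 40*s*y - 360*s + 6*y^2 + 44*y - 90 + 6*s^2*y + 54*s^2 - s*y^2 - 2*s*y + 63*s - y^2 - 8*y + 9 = 54*s^2 - 297*s + y^2*(5 - s) + y*(6*s^2 - 42*s + 60) + 135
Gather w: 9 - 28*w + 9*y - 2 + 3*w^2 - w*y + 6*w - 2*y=3*w^2 + w*(-y - 22) + 7*y + 7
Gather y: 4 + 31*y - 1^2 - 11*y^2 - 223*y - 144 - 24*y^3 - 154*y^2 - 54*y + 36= -24*y^3 - 165*y^2 - 246*y - 105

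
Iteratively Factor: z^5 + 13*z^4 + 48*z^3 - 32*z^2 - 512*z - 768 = (z + 4)*(z^4 + 9*z^3 + 12*z^2 - 80*z - 192) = (z + 4)^2*(z^3 + 5*z^2 - 8*z - 48) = (z - 3)*(z + 4)^2*(z^2 + 8*z + 16) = (z - 3)*(z + 4)^3*(z + 4)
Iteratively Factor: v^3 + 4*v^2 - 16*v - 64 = (v + 4)*(v^2 - 16) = (v - 4)*(v + 4)*(v + 4)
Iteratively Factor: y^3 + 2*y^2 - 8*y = (y - 2)*(y^2 + 4*y) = y*(y - 2)*(y + 4)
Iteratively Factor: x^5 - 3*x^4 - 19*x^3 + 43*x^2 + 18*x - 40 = (x + 1)*(x^4 - 4*x^3 - 15*x^2 + 58*x - 40) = (x - 2)*(x + 1)*(x^3 - 2*x^2 - 19*x + 20) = (x - 5)*(x - 2)*(x + 1)*(x^2 + 3*x - 4) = (x - 5)*(x - 2)*(x + 1)*(x + 4)*(x - 1)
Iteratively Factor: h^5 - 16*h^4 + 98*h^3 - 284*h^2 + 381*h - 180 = (h - 5)*(h^4 - 11*h^3 + 43*h^2 - 69*h + 36) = (h - 5)*(h - 3)*(h^3 - 8*h^2 + 19*h - 12) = (h - 5)*(h - 3)^2*(h^2 - 5*h + 4) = (h - 5)*(h - 3)^2*(h - 1)*(h - 4)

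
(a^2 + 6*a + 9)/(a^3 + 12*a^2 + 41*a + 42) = (a + 3)/(a^2 + 9*a + 14)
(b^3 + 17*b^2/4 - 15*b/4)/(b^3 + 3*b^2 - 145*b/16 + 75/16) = 4*b/(4*b - 5)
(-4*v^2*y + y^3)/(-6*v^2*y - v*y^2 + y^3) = (-2*v + y)/(-3*v + y)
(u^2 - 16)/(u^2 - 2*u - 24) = (u - 4)/(u - 6)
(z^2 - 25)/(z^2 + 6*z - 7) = (z^2 - 25)/(z^2 + 6*z - 7)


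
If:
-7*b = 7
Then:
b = -1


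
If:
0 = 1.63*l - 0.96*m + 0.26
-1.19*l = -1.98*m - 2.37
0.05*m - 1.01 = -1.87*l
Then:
No Solution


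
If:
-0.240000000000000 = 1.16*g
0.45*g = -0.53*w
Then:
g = -0.21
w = 0.18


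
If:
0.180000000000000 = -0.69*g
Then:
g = -0.26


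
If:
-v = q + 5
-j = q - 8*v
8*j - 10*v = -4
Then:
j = -43/31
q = -133/31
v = -22/31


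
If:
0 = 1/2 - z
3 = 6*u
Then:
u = 1/2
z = 1/2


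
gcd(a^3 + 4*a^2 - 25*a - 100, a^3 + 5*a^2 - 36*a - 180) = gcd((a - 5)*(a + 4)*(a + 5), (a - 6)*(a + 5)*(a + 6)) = a + 5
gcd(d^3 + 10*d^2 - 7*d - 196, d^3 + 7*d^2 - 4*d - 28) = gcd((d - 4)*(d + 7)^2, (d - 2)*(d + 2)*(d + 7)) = d + 7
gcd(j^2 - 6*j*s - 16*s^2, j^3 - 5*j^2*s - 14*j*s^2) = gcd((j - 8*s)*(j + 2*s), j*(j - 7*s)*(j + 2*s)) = j + 2*s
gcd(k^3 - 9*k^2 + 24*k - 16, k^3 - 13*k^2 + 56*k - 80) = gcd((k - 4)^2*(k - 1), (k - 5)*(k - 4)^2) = k^2 - 8*k + 16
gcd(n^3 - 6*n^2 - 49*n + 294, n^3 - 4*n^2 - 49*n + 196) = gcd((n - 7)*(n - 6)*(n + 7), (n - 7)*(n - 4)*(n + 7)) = n^2 - 49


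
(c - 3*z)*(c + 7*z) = c^2 + 4*c*z - 21*z^2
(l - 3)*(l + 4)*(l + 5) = l^3 + 6*l^2 - 7*l - 60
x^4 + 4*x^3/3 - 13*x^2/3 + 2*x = x*(x - 1)*(x - 2/3)*(x + 3)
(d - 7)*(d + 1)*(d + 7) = d^3 + d^2 - 49*d - 49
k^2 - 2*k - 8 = (k - 4)*(k + 2)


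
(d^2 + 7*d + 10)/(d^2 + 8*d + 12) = (d + 5)/(d + 6)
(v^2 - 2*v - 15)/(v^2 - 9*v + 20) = (v + 3)/(v - 4)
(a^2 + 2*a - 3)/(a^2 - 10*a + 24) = (a^2 + 2*a - 3)/(a^2 - 10*a + 24)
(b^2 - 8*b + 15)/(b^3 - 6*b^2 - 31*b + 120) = (b - 5)/(b^2 - 3*b - 40)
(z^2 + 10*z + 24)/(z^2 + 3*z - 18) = (z + 4)/(z - 3)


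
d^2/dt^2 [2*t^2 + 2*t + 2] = 4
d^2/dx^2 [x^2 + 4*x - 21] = 2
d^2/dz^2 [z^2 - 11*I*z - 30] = 2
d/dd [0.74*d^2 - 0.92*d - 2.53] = 1.48*d - 0.92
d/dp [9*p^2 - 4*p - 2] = 18*p - 4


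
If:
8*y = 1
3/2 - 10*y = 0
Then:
No Solution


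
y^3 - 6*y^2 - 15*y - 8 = (y - 8)*(y + 1)^2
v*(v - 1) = v^2 - v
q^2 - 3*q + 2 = (q - 2)*(q - 1)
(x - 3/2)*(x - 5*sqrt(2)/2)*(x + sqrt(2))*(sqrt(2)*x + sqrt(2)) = sqrt(2)*x^4 - 3*x^3 - sqrt(2)*x^3/2 - 13*sqrt(2)*x^2/2 + 3*x^2/2 + 5*sqrt(2)*x/2 + 9*x/2 + 15*sqrt(2)/2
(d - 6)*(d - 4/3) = d^2 - 22*d/3 + 8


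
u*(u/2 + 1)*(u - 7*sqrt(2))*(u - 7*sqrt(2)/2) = u^4/2 - 21*sqrt(2)*u^3/4 + u^3 - 21*sqrt(2)*u^2/2 + 49*u^2/2 + 49*u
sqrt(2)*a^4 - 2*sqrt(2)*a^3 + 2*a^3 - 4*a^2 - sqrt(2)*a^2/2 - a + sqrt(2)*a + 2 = (a - 2)*(a - sqrt(2)/2)*(a + sqrt(2))*(sqrt(2)*a + 1)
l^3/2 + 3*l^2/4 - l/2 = l*(l/2 + 1)*(l - 1/2)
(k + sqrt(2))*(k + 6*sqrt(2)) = k^2 + 7*sqrt(2)*k + 12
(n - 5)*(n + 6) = n^2 + n - 30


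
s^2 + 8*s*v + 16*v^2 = (s + 4*v)^2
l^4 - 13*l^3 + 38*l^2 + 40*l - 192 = (l - 8)*(l - 4)*(l - 3)*(l + 2)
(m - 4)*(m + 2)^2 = m^3 - 12*m - 16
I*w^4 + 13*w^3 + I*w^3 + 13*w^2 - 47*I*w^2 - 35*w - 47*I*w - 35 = (w + 1)*(w - 7*I)*(w - 5*I)*(I*w + 1)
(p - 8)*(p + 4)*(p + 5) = p^3 + p^2 - 52*p - 160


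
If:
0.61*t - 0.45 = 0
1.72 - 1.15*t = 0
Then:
No Solution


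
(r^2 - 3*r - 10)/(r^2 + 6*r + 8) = (r - 5)/(r + 4)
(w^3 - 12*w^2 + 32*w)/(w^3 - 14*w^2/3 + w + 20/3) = 3*w*(w - 8)/(3*w^2 - 2*w - 5)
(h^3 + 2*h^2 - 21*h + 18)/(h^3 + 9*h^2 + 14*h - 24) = (h - 3)/(h + 4)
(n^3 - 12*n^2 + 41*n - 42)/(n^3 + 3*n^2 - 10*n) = (n^2 - 10*n + 21)/(n*(n + 5))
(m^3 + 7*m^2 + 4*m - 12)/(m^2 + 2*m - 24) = (m^2 + m - 2)/(m - 4)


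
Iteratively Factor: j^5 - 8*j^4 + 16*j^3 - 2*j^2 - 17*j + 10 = (j - 1)*(j^4 - 7*j^3 + 9*j^2 + 7*j - 10) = (j - 2)*(j - 1)*(j^3 - 5*j^2 - j + 5) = (j - 2)*(j - 1)^2*(j^2 - 4*j - 5) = (j - 5)*(j - 2)*(j - 1)^2*(j + 1)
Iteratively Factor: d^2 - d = (d - 1)*(d)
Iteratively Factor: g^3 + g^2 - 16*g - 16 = (g + 1)*(g^2 - 16) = (g + 1)*(g + 4)*(g - 4)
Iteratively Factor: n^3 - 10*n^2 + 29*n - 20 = (n - 5)*(n^2 - 5*n + 4) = (n - 5)*(n - 4)*(n - 1)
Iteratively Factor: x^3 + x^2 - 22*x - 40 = (x + 4)*(x^2 - 3*x - 10) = (x - 5)*(x + 4)*(x + 2)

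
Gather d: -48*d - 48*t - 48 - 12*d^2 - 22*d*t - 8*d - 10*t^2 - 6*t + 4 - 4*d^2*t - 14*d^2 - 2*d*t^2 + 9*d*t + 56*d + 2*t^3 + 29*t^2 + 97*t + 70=d^2*(-4*t - 26) + d*(-2*t^2 - 13*t) + 2*t^3 + 19*t^2 + 43*t + 26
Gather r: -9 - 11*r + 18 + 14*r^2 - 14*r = 14*r^2 - 25*r + 9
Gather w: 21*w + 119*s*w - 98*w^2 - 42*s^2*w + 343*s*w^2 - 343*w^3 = -343*w^3 + w^2*(343*s - 98) + w*(-42*s^2 + 119*s + 21)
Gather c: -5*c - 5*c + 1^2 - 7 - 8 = -10*c - 14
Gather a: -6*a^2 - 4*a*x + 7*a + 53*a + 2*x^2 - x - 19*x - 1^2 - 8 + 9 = -6*a^2 + a*(60 - 4*x) + 2*x^2 - 20*x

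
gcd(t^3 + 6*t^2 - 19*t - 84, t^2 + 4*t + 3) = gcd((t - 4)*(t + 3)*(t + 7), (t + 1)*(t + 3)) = t + 3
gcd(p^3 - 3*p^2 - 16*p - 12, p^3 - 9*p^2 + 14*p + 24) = p^2 - 5*p - 6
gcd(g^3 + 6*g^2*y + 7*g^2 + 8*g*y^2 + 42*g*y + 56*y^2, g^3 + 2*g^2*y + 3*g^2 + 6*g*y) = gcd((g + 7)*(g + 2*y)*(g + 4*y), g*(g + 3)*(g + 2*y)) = g + 2*y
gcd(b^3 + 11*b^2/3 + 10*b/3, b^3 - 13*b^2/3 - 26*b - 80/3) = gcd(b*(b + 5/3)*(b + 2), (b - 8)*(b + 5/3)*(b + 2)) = b^2 + 11*b/3 + 10/3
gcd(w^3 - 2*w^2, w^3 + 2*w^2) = w^2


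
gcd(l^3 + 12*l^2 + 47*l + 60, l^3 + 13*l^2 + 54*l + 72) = l^2 + 7*l + 12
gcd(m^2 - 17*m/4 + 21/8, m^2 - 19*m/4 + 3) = m - 3/4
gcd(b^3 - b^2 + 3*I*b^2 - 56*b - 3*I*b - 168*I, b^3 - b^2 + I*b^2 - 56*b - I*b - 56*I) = b^2 - b - 56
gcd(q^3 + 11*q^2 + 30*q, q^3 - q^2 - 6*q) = q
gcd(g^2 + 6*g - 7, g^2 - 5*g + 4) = g - 1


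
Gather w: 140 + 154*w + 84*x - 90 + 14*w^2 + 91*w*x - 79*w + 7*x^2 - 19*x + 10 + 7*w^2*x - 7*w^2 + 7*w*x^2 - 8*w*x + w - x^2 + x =w^2*(7*x + 7) + w*(7*x^2 + 83*x + 76) + 6*x^2 + 66*x + 60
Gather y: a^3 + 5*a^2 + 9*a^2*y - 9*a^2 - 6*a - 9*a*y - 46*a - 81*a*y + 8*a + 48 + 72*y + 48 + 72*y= a^3 - 4*a^2 - 44*a + y*(9*a^2 - 90*a + 144) + 96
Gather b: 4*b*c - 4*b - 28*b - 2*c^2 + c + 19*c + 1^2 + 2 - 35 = b*(4*c - 32) - 2*c^2 + 20*c - 32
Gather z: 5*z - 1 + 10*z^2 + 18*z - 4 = 10*z^2 + 23*z - 5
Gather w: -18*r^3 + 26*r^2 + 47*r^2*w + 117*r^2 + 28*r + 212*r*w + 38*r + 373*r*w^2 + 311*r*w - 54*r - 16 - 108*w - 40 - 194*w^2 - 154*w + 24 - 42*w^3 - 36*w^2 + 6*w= -18*r^3 + 143*r^2 + 12*r - 42*w^3 + w^2*(373*r - 230) + w*(47*r^2 + 523*r - 256) - 32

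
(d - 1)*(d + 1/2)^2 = d^3 - 3*d/4 - 1/4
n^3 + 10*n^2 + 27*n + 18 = (n + 1)*(n + 3)*(n + 6)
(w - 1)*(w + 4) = w^2 + 3*w - 4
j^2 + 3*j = j*(j + 3)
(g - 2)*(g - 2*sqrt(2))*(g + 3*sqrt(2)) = g^3 - 2*g^2 + sqrt(2)*g^2 - 12*g - 2*sqrt(2)*g + 24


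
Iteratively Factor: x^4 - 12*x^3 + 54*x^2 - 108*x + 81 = (x - 3)*(x^3 - 9*x^2 + 27*x - 27) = (x - 3)^2*(x^2 - 6*x + 9) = (x - 3)^3*(x - 3)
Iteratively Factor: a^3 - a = (a + 1)*(a^2 - a) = a*(a + 1)*(a - 1)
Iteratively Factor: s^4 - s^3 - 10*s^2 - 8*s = (s + 1)*(s^3 - 2*s^2 - 8*s) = (s - 4)*(s + 1)*(s^2 + 2*s) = s*(s - 4)*(s + 1)*(s + 2)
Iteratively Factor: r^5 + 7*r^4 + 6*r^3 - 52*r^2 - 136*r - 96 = (r + 2)*(r^4 + 5*r^3 - 4*r^2 - 44*r - 48) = (r - 3)*(r + 2)*(r^3 + 8*r^2 + 20*r + 16) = (r - 3)*(r + 2)^2*(r^2 + 6*r + 8) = (r - 3)*(r + 2)^2*(r + 4)*(r + 2)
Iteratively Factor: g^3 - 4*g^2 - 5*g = (g + 1)*(g^2 - 5*g) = g*(g + 1)*(g - 5)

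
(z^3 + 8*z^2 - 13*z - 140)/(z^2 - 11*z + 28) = (z^2 + 12*z + 35)/(z - 7)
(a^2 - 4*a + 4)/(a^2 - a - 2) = (a - 2)/(a + 1)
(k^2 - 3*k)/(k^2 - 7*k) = (k - 3)/(k - 7)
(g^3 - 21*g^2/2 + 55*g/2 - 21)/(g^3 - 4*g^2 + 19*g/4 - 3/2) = 2*(g - 7)/(2*g - 1)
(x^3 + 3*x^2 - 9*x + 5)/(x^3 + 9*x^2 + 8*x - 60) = (x^2 - 2*x + 1)/(x^2 + 4*x - 12)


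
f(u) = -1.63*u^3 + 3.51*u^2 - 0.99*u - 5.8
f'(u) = -4.89*u^2 + 7.02*u - 0.99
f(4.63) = -96.92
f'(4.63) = -73.31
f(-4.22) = 183.38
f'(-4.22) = -117.70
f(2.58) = -12.98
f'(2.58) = -15.43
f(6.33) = -284.85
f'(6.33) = -152.49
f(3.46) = -34.72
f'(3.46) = -35.24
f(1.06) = -4.85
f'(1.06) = 0.96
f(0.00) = -5.80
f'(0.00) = -0.99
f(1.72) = -5.41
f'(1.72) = -3.38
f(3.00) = -21.19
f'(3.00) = -23.94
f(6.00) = -237.46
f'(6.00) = -134.91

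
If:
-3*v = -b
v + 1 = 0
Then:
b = -3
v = -1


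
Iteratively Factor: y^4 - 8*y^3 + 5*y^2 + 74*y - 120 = (y - 2)*(y^3 - 6*y^2 - 7*y + 60) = (y - 5)*(y - 2)*(y^2 - y - 12) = (y - 5)*(y - 4)*(y - 2)*(y + 3)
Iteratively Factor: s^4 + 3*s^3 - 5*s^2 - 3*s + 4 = (s - 1)*(s^3 + 4*s^2 - s - 4) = (s - 1)*(s + 1)*(s^2 + 3*s - 4) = (s - 1)*(s + 1)*(s + 4)*(s - 1)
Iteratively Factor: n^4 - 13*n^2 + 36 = (n - 3)*(n^3 + 3*n^2 - 4*n - 12) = (n - 3)*(n + 3)*(n^2 - 4) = (n - 3)*(n + 2)*(n + 3)*(n - 2)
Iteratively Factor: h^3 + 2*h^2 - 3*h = (h - 1)*(h^2 + 3*h) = (h - 1)*(h + 3)*(h)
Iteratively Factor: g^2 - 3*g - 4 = (g - 4)*(g + 1)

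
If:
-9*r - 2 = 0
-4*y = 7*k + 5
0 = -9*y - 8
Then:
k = -13/63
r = -2/9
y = -8/9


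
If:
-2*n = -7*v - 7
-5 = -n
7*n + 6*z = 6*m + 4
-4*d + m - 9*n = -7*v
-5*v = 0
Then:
No Solution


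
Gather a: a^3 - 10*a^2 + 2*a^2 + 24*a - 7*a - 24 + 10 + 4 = a^3 - 8*a^2 + 17*a - 10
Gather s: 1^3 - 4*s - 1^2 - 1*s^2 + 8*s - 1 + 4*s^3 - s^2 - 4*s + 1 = 4*s^3 - 2*s^2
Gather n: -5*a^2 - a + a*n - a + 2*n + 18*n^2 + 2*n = -5*a^2 - 2*a + 18*n^2 + n*(a + 4)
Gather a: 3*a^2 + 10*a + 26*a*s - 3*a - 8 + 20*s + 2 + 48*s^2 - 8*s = 3*a^2 + a*(26*s + 7) + 48*s^2 + 12*s - 6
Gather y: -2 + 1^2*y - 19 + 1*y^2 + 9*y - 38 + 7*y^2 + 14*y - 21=8*y^2 + 24*y - 80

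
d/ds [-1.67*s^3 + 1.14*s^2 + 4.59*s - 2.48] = -5.01*s^2 + 2.28*s + 4.59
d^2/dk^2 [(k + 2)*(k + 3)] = 2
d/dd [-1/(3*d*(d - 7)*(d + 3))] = (d*(d - 7) + d*(d + 3) + (d - 7)*(d + 3))/(3*d^2*(d - 7)^2*(d + 3)^2)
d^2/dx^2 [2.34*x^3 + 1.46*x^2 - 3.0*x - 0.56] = 14.04*x + 2.92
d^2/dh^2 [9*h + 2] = 0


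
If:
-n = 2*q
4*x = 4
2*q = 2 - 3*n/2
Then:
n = 4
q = -2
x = 1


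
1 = 1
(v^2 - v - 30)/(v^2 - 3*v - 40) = (v - 6)/(v - 8)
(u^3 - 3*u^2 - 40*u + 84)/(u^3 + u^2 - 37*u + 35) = (u^3 - 3*u^2 - 40*u + 84)/(u^3 + u^2 - 37*u + 35)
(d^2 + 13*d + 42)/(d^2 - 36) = (d + 7)/(d - 6)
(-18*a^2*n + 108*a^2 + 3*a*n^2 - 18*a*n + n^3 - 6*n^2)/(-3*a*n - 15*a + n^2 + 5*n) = (6*a*n - 36*a + n^2 - 6*n)/(n + 5)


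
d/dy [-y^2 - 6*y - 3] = -2*y - 6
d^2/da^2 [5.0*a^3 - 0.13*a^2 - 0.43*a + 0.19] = 30.0*a - 0.26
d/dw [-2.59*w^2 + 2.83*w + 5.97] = 2.83 - 5.18*w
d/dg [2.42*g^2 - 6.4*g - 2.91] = 4.84*g - 6.4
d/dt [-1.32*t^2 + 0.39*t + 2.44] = 0.39 - 2.64*t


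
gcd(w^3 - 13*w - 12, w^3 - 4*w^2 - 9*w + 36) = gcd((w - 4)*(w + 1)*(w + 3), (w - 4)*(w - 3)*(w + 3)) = w^2 - w - 12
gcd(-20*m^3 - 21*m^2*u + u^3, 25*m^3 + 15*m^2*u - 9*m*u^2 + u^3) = -5*m^2 - 4*m*u + u^2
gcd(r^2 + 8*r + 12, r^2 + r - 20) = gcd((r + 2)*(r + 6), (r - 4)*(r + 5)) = 1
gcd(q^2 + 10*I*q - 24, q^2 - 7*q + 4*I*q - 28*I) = q + 4*I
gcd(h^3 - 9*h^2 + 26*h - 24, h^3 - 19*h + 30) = h^2 - 5*h + 6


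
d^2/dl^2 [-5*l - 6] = 0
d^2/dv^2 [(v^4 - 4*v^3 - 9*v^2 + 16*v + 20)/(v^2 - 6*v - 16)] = 2*(v^3 - 24*v^2 + 192*v - 350)/(v^3 - 24*v^2 + 192*v - 512)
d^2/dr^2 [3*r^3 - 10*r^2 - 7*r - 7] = 18*r - 20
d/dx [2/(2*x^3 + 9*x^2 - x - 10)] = 2*(-6*x^2 - 18*x + 1)/(2*x^3 + 9*x^2 - x - 10)^2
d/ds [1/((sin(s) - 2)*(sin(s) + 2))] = -sin(2*s)/((sin(s) - 2)^2*(sin(s) + 2)^2)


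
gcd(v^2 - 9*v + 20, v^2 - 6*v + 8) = v - 4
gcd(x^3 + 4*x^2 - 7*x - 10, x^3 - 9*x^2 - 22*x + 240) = x + 5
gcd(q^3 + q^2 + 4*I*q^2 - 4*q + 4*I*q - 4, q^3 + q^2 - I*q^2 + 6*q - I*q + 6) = q^2 + q*(1 + 2*I) + 2*I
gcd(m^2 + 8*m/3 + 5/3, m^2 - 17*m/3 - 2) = 1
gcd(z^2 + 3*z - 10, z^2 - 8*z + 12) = z - 2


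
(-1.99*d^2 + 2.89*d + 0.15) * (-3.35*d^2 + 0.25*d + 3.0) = 6.6665*d^4 - 10.179*d^3 - 5.75*d^2 + 8.7075*d + 0.45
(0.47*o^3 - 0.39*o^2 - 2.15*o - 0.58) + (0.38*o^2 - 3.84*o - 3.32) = 0.47*o^3 - 0.01*o^2 - 5.99*o - 3.9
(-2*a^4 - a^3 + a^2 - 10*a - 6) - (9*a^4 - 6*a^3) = -11*a^4 + 5*a^3 + a^2 - 10*a - 6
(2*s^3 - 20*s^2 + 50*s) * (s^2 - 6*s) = 2*s^5 - 32*s^4 + 170*s^3 - 300*s^2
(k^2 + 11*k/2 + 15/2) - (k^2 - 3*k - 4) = 17*k/2 + 23/2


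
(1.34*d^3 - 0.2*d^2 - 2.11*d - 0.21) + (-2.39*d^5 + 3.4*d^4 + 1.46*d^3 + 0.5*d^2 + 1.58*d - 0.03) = -2.39*d^5 + 3.4*d^4 + 2.8*d^3 + 0.3*d^2 - 0.53*d - 0.24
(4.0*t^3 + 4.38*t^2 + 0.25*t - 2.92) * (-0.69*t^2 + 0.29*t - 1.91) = -2.76*t^5 - 1.8622*t^4 - 6.5423*t^3 - 6.2785*t^2 - 1.3243*t + 5.5772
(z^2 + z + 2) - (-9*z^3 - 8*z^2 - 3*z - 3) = 9*z^3 + 9*z^2 + 4*z + 5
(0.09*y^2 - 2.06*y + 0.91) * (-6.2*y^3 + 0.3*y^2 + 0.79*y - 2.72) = -0.558*y^5 + 12.799*y^4 - 6.1889*y^3 - 1.5992*y^2 + 6.3221*y - 2.4752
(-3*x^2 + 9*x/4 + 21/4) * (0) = 0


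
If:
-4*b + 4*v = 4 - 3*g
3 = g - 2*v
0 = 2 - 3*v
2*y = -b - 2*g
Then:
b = 35/12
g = 13/3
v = 2/3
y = -139/24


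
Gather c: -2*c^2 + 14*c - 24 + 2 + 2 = -2*c^2 + 14*c - 20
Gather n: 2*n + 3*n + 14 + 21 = 5*n + 35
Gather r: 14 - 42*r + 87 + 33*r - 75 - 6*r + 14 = 40 - 15*r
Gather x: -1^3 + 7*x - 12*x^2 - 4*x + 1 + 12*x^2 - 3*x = 0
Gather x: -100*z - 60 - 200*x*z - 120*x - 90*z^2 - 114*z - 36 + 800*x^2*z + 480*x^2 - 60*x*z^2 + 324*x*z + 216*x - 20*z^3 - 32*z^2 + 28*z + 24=x^2*(800*z + 480) + x*(-60*z^2 + 124*z + 96) - 20*z^3 - 122*z^2 - 186*z - 72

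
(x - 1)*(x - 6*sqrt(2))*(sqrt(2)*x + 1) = sqrt(2)*x^3 - 11*x^2 - sqrt(2)*x^2 - 6*sqrt(2)*x + 11*x + 6*sqrt(2)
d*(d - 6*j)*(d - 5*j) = d^3 - 11*d^2*j + 30*d*j^2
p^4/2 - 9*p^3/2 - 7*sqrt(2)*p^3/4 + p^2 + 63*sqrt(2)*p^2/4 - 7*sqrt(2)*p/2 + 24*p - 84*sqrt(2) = (p/2 + 1)*(p - 8)*(p - 3)*(p - 7*sqrt(2)/2)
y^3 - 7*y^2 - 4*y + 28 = (y - 7)*(y - 2)*(y + 2)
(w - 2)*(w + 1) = w^2 - w - 2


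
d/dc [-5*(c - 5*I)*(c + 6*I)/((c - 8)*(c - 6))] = 5*(c^2*(14 + I) - 36*c - 420 - 48*I)/(c^4 - 28*c^3 + 292*c^2 - 1344*c + 2304)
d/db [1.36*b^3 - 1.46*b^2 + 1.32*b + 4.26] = 4.08*b^2 - 2.92*b + 1.32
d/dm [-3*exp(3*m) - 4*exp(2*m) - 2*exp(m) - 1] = (-9*exp(2*m) - 8*exp(m) - 2)*exp(m)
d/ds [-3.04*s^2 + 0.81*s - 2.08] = 0.81 - 6.08*s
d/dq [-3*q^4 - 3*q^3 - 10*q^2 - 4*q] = -12*q^3 - 9*q^2 - 20*q - 4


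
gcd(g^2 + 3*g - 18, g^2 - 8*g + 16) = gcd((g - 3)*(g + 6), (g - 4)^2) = 1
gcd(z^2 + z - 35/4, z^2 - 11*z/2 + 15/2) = z - 5/2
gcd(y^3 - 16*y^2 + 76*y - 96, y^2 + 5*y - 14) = y - 2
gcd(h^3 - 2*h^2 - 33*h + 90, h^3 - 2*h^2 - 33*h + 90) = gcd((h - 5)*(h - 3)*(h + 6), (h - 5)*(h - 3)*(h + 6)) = h^3 - 2*h^2 - 33*h + 90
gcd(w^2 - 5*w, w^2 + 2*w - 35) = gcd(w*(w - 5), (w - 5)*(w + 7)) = w - 5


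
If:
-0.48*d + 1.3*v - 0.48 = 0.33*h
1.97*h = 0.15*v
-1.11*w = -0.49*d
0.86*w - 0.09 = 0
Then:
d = 0.24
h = 0.04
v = 0.47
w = 0.10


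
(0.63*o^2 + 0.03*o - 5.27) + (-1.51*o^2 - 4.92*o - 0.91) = -0.88*o^2 - 4.89*o - 6.18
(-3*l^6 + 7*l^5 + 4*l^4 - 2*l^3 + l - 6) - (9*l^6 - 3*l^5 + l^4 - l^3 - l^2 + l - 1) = -12*l^6 + 10*l^5 + 3*l^4 - l^3 + l^2 - 5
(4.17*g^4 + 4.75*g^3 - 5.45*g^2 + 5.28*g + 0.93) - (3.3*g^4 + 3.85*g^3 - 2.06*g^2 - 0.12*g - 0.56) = 0.87*g^4 + 0.9*g^3 - 3.39*g^2 + 5.4*g + 1.49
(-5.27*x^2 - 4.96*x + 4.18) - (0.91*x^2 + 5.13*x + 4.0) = -6.18*x^2 - 10.09*x + 0.18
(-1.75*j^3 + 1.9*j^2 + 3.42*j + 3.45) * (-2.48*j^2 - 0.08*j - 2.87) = 4.34*j^5 - 4.572*j^4 - 3.6111*j^3 - 14.2826*j^2 - 10.0914*j - 9.9015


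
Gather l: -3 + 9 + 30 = 36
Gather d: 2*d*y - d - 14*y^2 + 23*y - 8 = d*(2*y - 1) - 14*y^2 + 23*y - 8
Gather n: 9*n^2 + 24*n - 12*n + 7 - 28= 9*n^2 + 12*n - 21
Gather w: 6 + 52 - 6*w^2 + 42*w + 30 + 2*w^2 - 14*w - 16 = -4*w^2 + 28*w + 72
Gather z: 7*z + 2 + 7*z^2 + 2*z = 7*z^2 + 9*z + 2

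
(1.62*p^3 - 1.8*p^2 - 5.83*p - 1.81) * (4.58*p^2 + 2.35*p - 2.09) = 7.4196*p^5 - 4.437*p^4 - 34.3172*p^3 - 18.2283*p^2 + 7.9312*p + 3.7829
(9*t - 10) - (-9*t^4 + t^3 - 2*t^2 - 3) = 9*t^4 - t^3 + 2*t^2 + 9*t - 7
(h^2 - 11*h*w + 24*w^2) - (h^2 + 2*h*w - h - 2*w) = -13*h*w + h + 24*w^2 + 2*w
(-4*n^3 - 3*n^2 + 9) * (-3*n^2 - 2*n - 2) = 12*n^5 + 17*n^4 + 14*n^3 - 21*n^2 - 18*n - 18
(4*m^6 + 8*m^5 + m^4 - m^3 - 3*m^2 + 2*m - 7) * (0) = 0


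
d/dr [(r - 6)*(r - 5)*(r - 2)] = 3*r^2 - 26*r + 52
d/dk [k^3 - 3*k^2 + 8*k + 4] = 3*k^2 - 6*k + 8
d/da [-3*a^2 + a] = 1 - 6*a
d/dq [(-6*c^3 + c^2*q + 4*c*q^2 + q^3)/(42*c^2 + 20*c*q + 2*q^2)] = (9*c^2 + 14*c*q + q^2)/(2*(49*c^2 + 14*c*q + q^2))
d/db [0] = 0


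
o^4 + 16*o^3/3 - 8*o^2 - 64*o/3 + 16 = (o - 2)*(o - 2/3)*(o + 2)*(o + 6)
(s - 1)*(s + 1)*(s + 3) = s^3 + 3*s^2 - s - 3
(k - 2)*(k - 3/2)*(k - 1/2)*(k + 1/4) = k^4 - 15*k^3/4 + 15*k^2/4 - 5*k/16 - 3/8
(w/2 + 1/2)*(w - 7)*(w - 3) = w^3/2 - 9*w^2/2 + 11*w/2 + 21/2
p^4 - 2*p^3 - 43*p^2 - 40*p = p*(p - 8)*(p + 1)*(p + 5)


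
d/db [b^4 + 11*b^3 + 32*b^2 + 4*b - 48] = 4*b^3 + 33*b^2 + 64*b + 4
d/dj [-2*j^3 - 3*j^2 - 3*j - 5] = -6*j^2 - 6*j - 3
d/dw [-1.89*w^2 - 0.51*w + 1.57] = -3.78*w - 0.51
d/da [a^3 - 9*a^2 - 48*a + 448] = 3*a^2 - 18*a - 48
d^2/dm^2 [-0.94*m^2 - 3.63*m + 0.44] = -1.88000000000000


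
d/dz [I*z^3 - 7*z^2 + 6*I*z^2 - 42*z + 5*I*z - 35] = 3*I*z^2 + z*(-14 + 12*I) - 42 + 5*I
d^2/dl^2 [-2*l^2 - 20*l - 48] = -4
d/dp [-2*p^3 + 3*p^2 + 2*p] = -6*p^2 + 6*p + 2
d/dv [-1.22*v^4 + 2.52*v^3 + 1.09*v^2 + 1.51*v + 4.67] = -4.88*v^3 + 7.56*v^2 + 2.18*v + 1.51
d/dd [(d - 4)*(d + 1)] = 2*d - 3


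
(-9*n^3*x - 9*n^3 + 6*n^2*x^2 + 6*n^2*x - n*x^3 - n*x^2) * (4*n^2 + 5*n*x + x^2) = -36*n^5*x - 36*n^5 - 21*n^4*x^2 - 21*n^4*x + 17*n^3*x^3 + 17*n^3*x^2 + n^2*x^4 + n^2*x^3 - n*x^5 - n*x^4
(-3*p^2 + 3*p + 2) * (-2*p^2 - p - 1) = 6*p^4 - 3*p^3 - 4*p^2 - 5*p - 2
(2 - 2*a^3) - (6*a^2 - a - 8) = -2*a^3 - 6*a^2 + a + 10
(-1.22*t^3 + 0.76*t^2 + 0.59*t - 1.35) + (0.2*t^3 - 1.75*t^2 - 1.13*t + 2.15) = -1.02*t^3 - 0.99*t^2 - 0.54*t + 0.8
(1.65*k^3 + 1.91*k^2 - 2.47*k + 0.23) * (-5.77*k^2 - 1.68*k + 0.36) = -9.5205*k^5 - 13.7927*k^4 + 11.6371*k^3 + 3.5101*k^2 - 1.2756*k + 0.0828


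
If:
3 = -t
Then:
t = -3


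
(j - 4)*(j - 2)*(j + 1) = j^3 - 5*j^2 + 2*j + 8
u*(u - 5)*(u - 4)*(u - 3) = u^4 - 12*u^3 + 47*u^2 - 60*u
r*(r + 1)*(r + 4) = r^3 + 5*r^2 + 4*r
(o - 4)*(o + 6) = o^2 + 2*o - 24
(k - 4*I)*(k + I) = k^2 - 3*I*k + 4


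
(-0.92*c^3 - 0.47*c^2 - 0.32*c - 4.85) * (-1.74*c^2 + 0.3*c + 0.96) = 1.6008*c^5 + 0.5418*c^4 - 0.4674*c^3 + 7.8918*c^2 - 1.7622*c - 4.656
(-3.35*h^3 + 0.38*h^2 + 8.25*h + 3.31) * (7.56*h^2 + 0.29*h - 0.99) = -25.326*h^5 + 1.9013*h^4 + 65.7967*h^3 + 27.0399*h^2 - 7.2076*h - 3.2769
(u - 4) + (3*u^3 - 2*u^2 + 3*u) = 3*u^3 - 2*u^2 + 4*u - 4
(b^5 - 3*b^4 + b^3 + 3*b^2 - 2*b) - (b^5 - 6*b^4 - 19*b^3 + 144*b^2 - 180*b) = 3*b^4 + 20*b^3 - 141*b^2 + 178*b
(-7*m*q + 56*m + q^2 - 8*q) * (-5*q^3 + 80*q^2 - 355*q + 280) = 35*m*q^4 - 840*m*q^3 + 6965*m*q^2 - 21840*m*q + 15680*m - 5*q^5 + 120*q^4 - 995*q^3 + 3120*q^2 - 2240*q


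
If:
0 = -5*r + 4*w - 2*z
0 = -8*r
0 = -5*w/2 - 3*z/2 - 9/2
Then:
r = 0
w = -9/11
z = -18/11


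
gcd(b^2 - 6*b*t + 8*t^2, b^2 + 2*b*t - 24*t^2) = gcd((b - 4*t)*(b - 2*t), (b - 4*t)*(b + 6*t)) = -b + 4*t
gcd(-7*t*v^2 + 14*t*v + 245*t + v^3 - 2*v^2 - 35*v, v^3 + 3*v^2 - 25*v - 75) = v + 5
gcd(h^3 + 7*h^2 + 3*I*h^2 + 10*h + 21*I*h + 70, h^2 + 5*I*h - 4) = 1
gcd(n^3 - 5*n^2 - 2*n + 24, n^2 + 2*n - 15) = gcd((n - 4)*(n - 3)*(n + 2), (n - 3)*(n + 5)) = n - 3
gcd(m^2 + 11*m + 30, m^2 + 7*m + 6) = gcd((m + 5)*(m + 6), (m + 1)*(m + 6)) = m + 6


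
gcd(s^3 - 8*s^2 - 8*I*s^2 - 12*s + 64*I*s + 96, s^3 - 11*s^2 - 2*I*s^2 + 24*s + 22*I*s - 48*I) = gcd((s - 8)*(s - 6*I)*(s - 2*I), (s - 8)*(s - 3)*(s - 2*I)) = s^2 + s*(-8 - 2*I) + 16*I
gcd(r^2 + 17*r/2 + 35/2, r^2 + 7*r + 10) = r + 5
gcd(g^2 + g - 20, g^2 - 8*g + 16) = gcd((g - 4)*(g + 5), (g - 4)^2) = g - 4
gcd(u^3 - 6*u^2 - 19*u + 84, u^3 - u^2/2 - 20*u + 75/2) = u - 3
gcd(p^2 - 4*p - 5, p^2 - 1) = p + 1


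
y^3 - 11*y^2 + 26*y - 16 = (y - 8)*(y - 2)*(y - 1)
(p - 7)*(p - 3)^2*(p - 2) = p^4 - 15*p^3 + 77*p^2 - 165*p + 126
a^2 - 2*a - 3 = (a - 3)*(a + 1)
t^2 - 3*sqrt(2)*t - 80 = (t - 8*sqrt(2))*(t + 5*sqrt(2))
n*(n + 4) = n^2 + 4*n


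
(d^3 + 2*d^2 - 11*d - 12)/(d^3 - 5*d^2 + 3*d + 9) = (d + 4)/(d - 3)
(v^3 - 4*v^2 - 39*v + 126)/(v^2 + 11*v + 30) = (v^2 - 10*v + 21)/(v + 5)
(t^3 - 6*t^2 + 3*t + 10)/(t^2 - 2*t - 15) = (t^2 - t - 2)/(t + 3)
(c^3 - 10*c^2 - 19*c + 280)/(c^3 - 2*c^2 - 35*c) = (c - 8)/c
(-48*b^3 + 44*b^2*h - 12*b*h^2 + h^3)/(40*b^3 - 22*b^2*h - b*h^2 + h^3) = (-6*b + h)/(5*b + h)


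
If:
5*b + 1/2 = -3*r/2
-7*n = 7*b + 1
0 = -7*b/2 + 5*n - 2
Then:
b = -38/119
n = 3/17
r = 87/119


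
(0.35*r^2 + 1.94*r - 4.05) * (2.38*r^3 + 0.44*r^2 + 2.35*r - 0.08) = 0.833*r^5 + 4.7712*r^4 - 7.9629*r^3 + 2.749*r^2 - 9.6727*r + 0.324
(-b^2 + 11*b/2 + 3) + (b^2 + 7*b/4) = 29*b/4 + 3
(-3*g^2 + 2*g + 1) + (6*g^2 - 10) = 3*g^2 + 2*g - 9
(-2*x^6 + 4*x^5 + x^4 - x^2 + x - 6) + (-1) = -2*x^6 + 4*x^5 + x^4 - x^2 + x - 7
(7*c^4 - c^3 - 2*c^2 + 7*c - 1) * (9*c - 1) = 63*c^5 - 16*c^4 - 17*c^3 + 65*c^2 - 16*c + 1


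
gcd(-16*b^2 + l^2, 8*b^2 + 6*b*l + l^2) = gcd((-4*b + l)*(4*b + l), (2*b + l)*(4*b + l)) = 4*b + l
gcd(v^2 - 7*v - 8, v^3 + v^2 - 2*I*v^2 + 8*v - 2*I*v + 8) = v + 1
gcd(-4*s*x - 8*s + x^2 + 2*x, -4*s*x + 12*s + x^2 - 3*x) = -4*s + x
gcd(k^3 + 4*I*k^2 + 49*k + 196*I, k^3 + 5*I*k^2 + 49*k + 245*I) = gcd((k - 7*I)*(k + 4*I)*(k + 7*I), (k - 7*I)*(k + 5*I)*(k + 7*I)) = k^2 + 49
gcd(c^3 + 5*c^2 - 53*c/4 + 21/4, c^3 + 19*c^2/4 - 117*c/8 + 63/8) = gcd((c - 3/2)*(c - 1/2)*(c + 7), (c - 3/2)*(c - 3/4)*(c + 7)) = c^2 + 11*c/2 - 21/2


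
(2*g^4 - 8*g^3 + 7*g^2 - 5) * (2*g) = 4*g^5 - 16*g^4 + 14*g^3 - 10*g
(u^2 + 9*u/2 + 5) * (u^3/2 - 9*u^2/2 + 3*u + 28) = u^5/2 - 9*u^4/4 - 59*u^3/4 + 19*u^2 + 141*u + 140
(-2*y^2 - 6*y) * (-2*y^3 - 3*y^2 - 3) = 4*y^5 + 18*y^4 + 18*y^3 + 6*y^2 + 18*y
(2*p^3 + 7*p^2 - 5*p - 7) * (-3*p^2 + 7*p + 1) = -6*p^5 - 7*p^4 + 66*p^3 - 7*p^2 - 54*p - 7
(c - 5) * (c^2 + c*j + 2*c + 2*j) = c^3 + c^2*j - 3*c^2 - 3*c*j - 10*c - 10*j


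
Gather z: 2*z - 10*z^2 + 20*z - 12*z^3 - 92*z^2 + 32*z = -12*z^3 - 102*z^2 + 54*z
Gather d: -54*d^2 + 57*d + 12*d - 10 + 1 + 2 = -54*d^2 + 69*d - 7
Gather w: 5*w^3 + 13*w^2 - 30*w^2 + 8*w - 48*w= 5*w^3 - 17*w^2 - 40*w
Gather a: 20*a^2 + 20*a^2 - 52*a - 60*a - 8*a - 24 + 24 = 40*a^2 - 120*a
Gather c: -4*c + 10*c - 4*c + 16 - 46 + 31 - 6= 2*c - 5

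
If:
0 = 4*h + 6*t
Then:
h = -3*t/2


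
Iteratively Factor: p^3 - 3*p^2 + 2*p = (p - 1)*(p^2 - 2*p) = (p - 2)*(p - 1)*(p)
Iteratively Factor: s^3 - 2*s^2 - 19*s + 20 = (s + 4)*(s^2 - 6*s + 5) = (s - 1)*(s + 4)*(s - 5)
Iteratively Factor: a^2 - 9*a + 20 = (a - 5)*(a - 4)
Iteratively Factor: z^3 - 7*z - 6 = (z + 1)*(z^2 - z - 6) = (z + 1)*(z + 2)*(z - 3)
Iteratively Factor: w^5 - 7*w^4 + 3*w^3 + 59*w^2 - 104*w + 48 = (w + 3)*(w^4 - 10*w^3 + 33*w^2 - 40*w + 16) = (w - 4)*(w + 3)*(w^3 - 6*w^2 + 9*w - 4) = (w - 4)*(w - 1)*(w + 3)*(w^2 - 5*w + 4) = (w - 4)^2*(w - 1)*(w + 3)*(w - 1)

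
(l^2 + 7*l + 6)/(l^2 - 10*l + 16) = (l^2 + 7*l + 6)/(l^2 - 10*l + 16)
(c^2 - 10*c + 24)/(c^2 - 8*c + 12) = (c - 4)/(c - 2)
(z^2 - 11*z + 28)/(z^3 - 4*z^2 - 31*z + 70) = (z - 4)/(z^2 + 3*z - 10)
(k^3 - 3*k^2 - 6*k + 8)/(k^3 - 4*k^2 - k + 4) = (k + 2)/(k + 1)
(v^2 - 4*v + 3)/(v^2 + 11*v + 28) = (v^2 - 4*v + 3)/(v^2 + 11*v + 28)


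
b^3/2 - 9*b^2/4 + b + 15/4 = (b/2 + 1/2)*(b - 3)*(b - 5/2)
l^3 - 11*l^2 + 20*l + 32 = (l - 8)*(l - 4)*(l + 1)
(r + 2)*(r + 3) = r^2 + 5*r + 6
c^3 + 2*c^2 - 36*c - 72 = (c - 6)*(c + 2)*(c + 6)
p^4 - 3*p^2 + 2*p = p*(p - 1)^2*(p + 2)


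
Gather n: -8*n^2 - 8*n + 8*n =-8*n^2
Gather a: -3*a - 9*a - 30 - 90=-12*a - 120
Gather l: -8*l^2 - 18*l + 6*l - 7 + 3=-8*l^2 - 12*l - 4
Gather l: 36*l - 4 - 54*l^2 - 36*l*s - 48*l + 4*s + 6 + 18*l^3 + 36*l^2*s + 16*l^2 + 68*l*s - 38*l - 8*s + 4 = 18*l^3 + l^2*(36*s - 38) + l*(32*s - 50) - 4*s + 6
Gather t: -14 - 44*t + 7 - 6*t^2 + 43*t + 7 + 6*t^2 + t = 0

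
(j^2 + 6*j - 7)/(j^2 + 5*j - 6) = (j + 7)/(j + 6)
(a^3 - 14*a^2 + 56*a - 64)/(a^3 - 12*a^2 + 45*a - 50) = (a^2 - 12*a + 32)/(a^2 - 10*a + 25)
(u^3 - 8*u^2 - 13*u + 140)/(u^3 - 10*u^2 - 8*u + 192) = (u^2 - 12*u + 35)/(u^2 - 14*u + 48)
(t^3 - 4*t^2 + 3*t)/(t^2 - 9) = t*(t - 1)/(t + 3)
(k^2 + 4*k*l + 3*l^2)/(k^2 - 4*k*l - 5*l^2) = (k + 3*l)/(k - 5*l)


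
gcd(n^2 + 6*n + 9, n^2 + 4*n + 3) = n + 3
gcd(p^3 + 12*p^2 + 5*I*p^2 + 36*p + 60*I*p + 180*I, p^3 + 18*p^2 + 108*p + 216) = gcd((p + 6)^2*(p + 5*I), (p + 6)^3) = p^2 + 12*p + 36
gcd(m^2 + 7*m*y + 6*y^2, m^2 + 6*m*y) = m + 6*y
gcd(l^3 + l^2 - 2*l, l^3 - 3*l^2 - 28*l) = l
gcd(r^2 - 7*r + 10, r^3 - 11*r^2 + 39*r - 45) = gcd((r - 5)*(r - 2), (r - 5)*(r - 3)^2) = r - 5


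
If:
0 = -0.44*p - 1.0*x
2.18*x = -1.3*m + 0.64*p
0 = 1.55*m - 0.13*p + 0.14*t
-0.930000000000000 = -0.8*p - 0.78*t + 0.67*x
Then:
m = -0.13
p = -0.11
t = 1.34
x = 0.05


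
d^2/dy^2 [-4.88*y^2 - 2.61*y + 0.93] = -9.76000000000000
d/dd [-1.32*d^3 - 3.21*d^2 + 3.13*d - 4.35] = -3.96*d^2 - 6.42*d + 3.13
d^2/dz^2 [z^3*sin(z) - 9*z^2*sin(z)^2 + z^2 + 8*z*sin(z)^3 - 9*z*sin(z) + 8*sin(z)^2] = -z^3*sin(z) + 6*z^2*cos(z) - 18*z^2*cos(2*z) + 9*z*sin(z) - 36*z*sin(2*z) + 18*z*sin(3*z) - 6*cos(z) + 25*cos(2*z) - 12*cos(3*z) - 7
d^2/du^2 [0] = 0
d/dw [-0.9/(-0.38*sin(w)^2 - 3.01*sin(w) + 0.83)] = -(0.684*sin(w) + 2.709)*cos(w)/(0.38*sin(w)^2 + 3.01*sin(w) - 0.83)^2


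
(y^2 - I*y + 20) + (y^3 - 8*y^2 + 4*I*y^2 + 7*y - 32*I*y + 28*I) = y^3 - 7*y^2 + 4*I*y^2 + 7*y - 33*I*y + 20 + 28*I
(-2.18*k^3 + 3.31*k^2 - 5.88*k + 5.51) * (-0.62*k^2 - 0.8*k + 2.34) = 1.3516*k^5 - 0.3082*k^4 - 4.1036*k^3 + 9.0332*k^2 - 18.1672*k + 12.8934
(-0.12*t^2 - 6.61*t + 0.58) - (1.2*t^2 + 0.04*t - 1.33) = -1.32*t^2 - 6.65*t + 1.91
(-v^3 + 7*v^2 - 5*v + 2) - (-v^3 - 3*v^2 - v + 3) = 10*v^2 - 4*v - 1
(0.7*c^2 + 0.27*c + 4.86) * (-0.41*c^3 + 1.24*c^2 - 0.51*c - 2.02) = -0.287*c^5 + 0.7573*c^4 - 2.0148*c^3 + 4.4747*c^2 - 3.024*c - 9.8172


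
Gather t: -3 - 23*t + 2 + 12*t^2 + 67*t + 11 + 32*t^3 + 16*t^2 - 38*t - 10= 32*t^3 + 28*t^2 + 6*t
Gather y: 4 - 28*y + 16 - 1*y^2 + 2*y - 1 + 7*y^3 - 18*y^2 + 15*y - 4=7*y^3 - 19*y^2 - 11*y + 15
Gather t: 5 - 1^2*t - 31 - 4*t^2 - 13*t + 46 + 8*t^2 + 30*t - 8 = 4*t^2 + 16*t + 12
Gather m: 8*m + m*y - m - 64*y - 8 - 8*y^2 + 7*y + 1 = m*(y + 7) - 8*y^2 - 57*y - 7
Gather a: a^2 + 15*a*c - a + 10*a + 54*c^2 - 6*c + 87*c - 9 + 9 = a^2 + a*(15*c + 9) + 54*c^2 + 81*c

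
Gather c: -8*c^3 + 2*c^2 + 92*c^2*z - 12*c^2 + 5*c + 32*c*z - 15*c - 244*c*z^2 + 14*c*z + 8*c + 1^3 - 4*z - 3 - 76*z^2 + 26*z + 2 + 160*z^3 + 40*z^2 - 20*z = -8*c^3 + c^2*(92*z - 10) + c*(-244*z^2 + 46*z - 2) + 160*z^3 - 36*z^2 + 2*z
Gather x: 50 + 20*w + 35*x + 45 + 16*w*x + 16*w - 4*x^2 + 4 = 36*w - 4*x^2 + x*(16*w + 35) + 99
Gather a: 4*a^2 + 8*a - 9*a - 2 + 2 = 4*a^2 - a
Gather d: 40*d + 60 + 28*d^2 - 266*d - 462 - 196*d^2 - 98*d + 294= -168*d^2 - 324*d - 108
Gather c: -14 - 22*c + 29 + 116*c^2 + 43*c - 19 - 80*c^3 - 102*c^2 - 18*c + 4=-80*c^3 + 14*c^2 + 3*c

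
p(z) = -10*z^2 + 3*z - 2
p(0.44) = -2.62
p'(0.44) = -5.80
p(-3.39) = -127.09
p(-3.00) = -101.00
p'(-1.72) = 37.40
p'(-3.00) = 63.00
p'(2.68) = -50.60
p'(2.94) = -55.80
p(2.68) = -65.78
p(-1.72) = -36.74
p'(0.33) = -3.60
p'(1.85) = -34.00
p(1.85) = -30.68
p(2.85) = -74.68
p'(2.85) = -54.00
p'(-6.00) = 123.00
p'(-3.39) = 70.80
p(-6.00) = -380.00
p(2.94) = -79.62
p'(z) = 3 - 20*z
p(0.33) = -2.10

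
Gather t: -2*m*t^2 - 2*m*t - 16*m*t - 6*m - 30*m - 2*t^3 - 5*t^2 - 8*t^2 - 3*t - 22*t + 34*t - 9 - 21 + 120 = -36*m - 2*t^3 + t^2*(-2*m - 13) + t*(9 - 18*m) + 90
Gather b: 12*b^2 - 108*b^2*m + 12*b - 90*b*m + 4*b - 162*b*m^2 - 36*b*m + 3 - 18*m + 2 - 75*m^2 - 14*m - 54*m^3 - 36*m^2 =b^2*(12 - 108*m) + b*(-162*m^2 - 126*m + 16) - 54*m^3 - 111*m^2 - 32*m + 5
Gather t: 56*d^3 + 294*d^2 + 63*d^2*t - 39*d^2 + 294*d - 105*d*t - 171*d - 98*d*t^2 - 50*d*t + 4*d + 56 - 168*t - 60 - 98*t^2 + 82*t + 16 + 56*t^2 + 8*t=56*d^3 + 255*d^2 + 127*d + t^2*(-98*d - 42) + t*(63*d^2 - 155*d - 78) + 12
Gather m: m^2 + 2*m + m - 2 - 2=m^2 + 3*m - 4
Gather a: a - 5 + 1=a - 4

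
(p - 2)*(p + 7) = p^2 + 5*p - 14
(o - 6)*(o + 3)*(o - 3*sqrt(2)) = o^3 - 3*sqrt(2)*o^2 - 3*o^2 - 18*o + 9*sqrt(2)*o + 54*sqrt(2)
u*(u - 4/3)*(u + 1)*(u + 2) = u^4 + 5*u^3/3 - 2*u^2 - 8*u/3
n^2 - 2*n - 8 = (n - 4)*(n + 2)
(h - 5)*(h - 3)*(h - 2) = h^3 - 10*h^2 + 31*h - 30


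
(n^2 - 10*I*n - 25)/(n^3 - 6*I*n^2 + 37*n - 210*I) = (n - 5*I)/(n^2 - I*n + 42)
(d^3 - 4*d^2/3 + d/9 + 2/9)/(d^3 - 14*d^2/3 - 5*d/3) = (3*d^2 - 5*d + 2)/(3*d*(d - 5))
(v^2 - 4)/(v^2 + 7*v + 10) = (v - 2)/(v + 5)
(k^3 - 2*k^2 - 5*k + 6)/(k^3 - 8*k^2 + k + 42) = (k - 1)/(k - 7)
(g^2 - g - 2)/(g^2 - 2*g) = (g + 1)/g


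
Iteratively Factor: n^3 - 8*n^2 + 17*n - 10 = (n - 1)*(n^2 - 7*n + 10) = (n - 2)*(n - 1)*(n - 5)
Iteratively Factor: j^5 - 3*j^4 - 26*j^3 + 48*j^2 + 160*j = (j)*(j^4 - 3*j^3 - 26*j^2 + 48*j + 160) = j*(j - 5)*(j^3 + 2*j^2 - 16*j - 32) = j*(j - 5)*(j + 4)*(j^2 - 2*j - 8) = j*(j - 5)*(j + 2)*(j + 4)*(j - 4)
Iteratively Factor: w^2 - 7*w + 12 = (w - 3)*(w - 4)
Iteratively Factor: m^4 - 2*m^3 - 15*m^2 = (m)*(m^3 - 2*m^2 - 15*m) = m*(m - 5)*(m^2 + 3*m) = m*(m - 5)*(m + 3)*(m)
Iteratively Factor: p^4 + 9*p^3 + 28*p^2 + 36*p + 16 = (p + 1)*(p^3 + 8*p^2 + 20*p + 16) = (p + 1)*(p + 2)*(p^2 + 6*p + 8) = (p + 1)*(p + 2)^2*(p + 4)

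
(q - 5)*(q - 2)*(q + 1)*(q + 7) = q^4 + q^3 - 39*q^2 + 31*q + 70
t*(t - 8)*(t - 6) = t^3 - 14*t^2 + 48*t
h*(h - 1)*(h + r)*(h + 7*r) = h^4 + 8*h^3*r - h^3 + 7*h^2*r^2 - 8*h^2*r - 7*h*r^2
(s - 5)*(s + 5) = s^2 - 25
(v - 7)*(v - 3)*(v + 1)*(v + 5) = v^4 - 4*v^3 - 34*v^2 + 76*v + 105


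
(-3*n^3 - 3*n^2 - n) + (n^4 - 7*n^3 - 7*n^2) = n^4 - 10*n^3 - 10*n^2 - n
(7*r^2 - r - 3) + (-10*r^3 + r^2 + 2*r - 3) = -10*r^3 + 8*r^2 + r - 6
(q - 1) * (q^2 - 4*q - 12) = q^3 - 5*q^2 - 8*q + 12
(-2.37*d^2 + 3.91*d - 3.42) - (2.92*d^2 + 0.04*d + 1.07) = -5.29*d^2 + 3.87*d - 4.49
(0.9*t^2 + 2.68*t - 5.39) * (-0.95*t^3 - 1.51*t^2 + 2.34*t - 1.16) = -0.855*t^5 - 3.905*t^4 + 3.1797*t^3 + 13.3661*t^2 - 15.7214*t + 6.2524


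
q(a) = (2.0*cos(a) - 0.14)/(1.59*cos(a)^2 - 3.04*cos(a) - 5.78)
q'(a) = (3.18*sin(a)*cos(a) - 3.04*sin(a))*(2.0*cos(a) - 0.14)/(1.59*cos(a)^2 - 3.04*cos(a) - 5.78)^2 - 2.0*sin(a)/(1.59*cos(a)^2 - 3.04*cos(a) - 5.78) = (3.18*cos(a)^2 - 0.4452*cos(a) + 11.9856)*sin(a)/(2.5281*cos(a)^4 - 9.6672*cos(a)^3 - 9.1388*cos(a)^2 + 35.1424*cos(a) + 33.4084)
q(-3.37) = 1.59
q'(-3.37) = 2.04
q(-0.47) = -0.23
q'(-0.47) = -0.12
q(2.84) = 1.44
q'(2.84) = 2.23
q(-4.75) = 0.01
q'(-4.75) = 0.34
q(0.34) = -0.24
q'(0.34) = 0.09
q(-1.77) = 0.10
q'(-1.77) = -0.46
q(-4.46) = 0.13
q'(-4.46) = 0.49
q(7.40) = -0.11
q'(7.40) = 0.24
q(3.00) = 1.75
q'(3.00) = 1.49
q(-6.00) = -0.25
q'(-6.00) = 0.08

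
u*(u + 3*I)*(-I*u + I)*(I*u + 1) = u^4 - u^3 + 2*I*u^3 + 3*u^2 - 2*I*u^2 - 3*u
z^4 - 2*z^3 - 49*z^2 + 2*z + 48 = (z - 8)*(z - 1)*(z + 1)*(z + 6)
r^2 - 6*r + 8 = (r - 4)*(r - 2)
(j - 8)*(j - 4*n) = j^2 - 4*j*n - 8*j + 32*n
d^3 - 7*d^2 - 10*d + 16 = (d - 8)*(d - 1)*(d + 2)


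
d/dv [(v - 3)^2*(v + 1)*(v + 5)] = 4*v^3 - 44*v + 24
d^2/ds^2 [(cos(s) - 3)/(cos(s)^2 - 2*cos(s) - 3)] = (sin(s)^2 + cos(s) + 1)/(cos(s) + 1)^3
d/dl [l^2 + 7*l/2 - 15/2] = 2*l + 7/2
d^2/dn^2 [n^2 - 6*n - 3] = 2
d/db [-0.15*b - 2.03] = -0.150000000000000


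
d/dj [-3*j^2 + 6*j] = 6 - 6*j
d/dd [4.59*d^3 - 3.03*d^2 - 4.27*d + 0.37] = 13.77*d^2 - 6.06*d - 4.27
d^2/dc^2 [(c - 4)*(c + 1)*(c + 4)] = 6*c + 2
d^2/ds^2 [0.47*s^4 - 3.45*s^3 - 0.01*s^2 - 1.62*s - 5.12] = 5.64*s^2 - 20.7*s - 0.02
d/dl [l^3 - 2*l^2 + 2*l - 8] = 3*l^2 - 4*l + 2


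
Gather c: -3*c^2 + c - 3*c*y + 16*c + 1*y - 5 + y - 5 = -3*c^2 + c*(17 - 3*y) + 2*y - 10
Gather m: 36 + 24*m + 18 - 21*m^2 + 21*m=-21*m^2 + 45*m + 54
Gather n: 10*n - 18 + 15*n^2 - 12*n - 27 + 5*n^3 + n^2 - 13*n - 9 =5*n^3 + 16*n^2 - 15*n - 54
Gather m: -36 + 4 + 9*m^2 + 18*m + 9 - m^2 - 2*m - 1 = 8*m^2 + 16*m - 24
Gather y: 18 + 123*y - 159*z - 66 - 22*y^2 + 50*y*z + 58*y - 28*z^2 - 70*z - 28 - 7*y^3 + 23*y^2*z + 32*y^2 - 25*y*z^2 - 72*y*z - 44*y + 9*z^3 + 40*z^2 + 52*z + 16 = -7*y^3 + y^2*(23*z + 10) + y*(-25*z^2 - 22*z + 137) + 9*z^3 + 12*z^2 - 177*z - 60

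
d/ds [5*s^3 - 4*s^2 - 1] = s*(15*s - 8)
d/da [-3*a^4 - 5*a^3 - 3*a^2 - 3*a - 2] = -12*a^3 - 15*a^2 - 6*a - 3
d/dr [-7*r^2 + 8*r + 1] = 8 - 14*r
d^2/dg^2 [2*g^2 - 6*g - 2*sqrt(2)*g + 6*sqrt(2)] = 4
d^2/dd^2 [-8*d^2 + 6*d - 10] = -16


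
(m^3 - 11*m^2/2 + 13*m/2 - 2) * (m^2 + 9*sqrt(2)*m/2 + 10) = m^5 - 11*m^4/2 + 9*sqrt(2)*m^4/2 - 99*sqrt(2)*m^3/4 + 33*m^3/2 - 57*m^2 + 117*sqrt(2)*m^2/4 - 9*sqrt(2)*m + 65*m - 20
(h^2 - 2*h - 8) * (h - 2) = h^3 - 4*h^2 - 4*h + 16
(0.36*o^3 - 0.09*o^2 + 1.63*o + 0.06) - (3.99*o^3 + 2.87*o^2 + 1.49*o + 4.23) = -3.63*o^3 - 2.96*o^2 + 0.14*o - 4.17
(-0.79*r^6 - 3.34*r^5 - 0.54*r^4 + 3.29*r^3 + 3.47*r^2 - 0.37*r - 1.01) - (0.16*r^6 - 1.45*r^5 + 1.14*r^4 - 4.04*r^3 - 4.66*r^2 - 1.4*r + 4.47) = -0.95*r^6 - 1.89*r^5 - 1.68*r^4 + 7.33*r^3 + 8.13*r^2 + 1.03*r - 5.48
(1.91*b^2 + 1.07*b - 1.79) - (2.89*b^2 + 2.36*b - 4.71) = -0.98*b^2 - 1.29*b + 2.92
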